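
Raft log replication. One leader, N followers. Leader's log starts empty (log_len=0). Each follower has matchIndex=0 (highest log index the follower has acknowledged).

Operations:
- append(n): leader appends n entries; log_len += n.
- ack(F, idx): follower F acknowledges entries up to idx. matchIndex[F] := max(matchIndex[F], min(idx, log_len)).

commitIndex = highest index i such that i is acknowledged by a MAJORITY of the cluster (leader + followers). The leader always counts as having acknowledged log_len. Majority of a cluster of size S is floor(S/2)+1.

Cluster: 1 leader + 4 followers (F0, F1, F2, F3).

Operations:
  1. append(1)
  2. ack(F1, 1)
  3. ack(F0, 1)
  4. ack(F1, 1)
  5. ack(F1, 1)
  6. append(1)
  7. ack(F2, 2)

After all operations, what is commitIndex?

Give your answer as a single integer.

Op 1: append 1 -> log_len=1
Op 2: F1 acks idx 1 -> match: F0=0 F1=1 F2=0 F3=0; commitIndex=0
Op 3: F0 acks idx 1 -> match: F0=1 F1=1 F2=0 F3=0; commitIndex=1
Op 4: F1 acks idx 1 -> match: F0=1 F1=1 F2=0 F3=0; commitIndex=1
Op 5: F1 acks idx 1 -> match: F0=1 F1=1 F2=0 F3=0; commitIndex=1
Op 6: append 1 -> log_len=2
Op 7: F2 acks idx 2 -> match: F0=1 F1=1 F2=2 F3=0; commitIndex=1

Answer: 1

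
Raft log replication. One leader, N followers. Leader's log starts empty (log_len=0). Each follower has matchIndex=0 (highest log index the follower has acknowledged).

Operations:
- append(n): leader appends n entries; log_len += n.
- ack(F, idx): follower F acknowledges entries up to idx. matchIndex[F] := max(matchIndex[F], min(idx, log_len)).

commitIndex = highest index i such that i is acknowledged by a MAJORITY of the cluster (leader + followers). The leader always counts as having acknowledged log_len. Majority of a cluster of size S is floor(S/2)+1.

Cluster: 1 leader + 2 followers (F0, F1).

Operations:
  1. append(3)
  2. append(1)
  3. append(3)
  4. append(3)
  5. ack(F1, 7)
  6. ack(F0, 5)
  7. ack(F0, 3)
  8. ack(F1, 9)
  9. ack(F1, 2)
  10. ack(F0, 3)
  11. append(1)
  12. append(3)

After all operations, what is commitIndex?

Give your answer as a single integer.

Answer: 9

Derivation:
Op 1: append 3 -> log_len=3
Op 2: append 1 -> log_len=4
Op 3: append 3 -> log_len=7
Op 4: append 3 -> log_len=10
Op 5: F1 acks idx 7 -> match: F0=0 F1=7; commitIndex=7
Op 6: F0 acks idx 5 -> match: F0=5 F1=7; commitIndex=7
Op 7: F0 acks idx 3 -> match: F0=5 F1=7; commitIndex=7
Op 8: F1 acks idx 9 -> match: F0=5 F1=9; commitIndex=9
Op 9: F1 acks idx 2 -> match: F0=5 F1=9; commitIndex=9
Op 10: F0 acks idx 3 -> match: F0=5 F1=9; commitIndex=9
Op 11: append 1 -> log_len=11
Op 12: append 3 -> log_len=14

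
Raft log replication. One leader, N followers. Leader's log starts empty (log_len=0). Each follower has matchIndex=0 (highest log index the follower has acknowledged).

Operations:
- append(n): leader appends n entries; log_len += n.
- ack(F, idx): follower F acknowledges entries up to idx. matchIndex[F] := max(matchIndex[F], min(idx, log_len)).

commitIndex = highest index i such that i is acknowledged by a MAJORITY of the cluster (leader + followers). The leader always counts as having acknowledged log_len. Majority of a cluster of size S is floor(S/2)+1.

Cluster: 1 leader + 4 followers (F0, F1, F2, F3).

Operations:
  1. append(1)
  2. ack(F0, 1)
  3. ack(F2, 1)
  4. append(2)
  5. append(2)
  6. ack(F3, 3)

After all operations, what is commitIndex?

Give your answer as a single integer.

Op 1: append 1 -> log_len=1
Op 2: F0 acks idx 1 -> match: F0=1 F1=0 F2=0 F3=0; commitIndex=0
Op 3: F2 acks idx 1 -> match: F0=1 F1=0 F2=1 F3=0; commitIndex=1
Op 4: append 2 -> log_len=3
Op 5: append 2 -> log_len=5
Op 6: F3 acks idx 3 -> match: F0=1 F1=0 F2=1 F3=3; commitIndex=1

Answer: 1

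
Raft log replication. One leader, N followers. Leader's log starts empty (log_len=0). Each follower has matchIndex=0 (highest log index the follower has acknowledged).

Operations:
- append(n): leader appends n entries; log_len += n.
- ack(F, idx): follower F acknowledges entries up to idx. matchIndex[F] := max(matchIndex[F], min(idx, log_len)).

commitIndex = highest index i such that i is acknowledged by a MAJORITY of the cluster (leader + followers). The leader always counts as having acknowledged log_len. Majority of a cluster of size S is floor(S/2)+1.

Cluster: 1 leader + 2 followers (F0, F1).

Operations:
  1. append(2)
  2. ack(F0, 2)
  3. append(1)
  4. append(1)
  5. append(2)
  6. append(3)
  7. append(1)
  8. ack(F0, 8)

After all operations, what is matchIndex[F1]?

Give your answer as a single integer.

Answer: 0

Derivation:
Op 1: append 2 -> log_len=2
Op 2: F0 acks idx 2 -> match: F0=2 F1=0; commitIndex=2
Op 3: append 1 -> log_len=3
Op 4: append 1 -> log_len=4
Op 5: append 2 -> log_len=6
Op 6: append 3 -> log_len=9
Op 7: append 1 -> log_len=10
Op 8: F0 acks idx 8 -> match: F0=8 F1=0; commitIndex=8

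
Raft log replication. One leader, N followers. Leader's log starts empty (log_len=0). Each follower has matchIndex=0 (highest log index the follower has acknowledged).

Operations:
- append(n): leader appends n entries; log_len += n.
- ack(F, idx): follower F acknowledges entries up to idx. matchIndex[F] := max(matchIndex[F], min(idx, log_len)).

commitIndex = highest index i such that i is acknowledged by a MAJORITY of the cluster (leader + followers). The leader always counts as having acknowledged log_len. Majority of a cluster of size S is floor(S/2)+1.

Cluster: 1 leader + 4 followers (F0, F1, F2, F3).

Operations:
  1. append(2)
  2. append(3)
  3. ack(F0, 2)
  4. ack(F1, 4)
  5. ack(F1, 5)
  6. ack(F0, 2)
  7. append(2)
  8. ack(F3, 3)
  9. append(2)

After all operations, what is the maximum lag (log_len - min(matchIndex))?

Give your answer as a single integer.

Op 1: append 2 -> log_len=2
Op 2: append 3 -> log_len=5
Op 3: F0 acks idx 2 -> match: F0=2 F1=0 F2=0 F3=0; commitIndex=0
Op 4: F1 acks idx 4 -> match: F0=2 F1=4 F2=0 F3=0; commitIndex=2
Op 5: F1 acks idx 5 -> match: F0=2 F1=5 F2=0 F3=0; commitIndex=2
Op 6: F0 acks idx 2 -> match: F0=2 F1=5 F2=0 F3=0; commitIndex=2
Op 7: append 2 -> log_len=7
Op 8: F3 acks idx 3 -> match: F0=2 F1=5 F2=0 F3=3; commitIndex=3
Op 9: append 2 -> log_len=9

Answer: 9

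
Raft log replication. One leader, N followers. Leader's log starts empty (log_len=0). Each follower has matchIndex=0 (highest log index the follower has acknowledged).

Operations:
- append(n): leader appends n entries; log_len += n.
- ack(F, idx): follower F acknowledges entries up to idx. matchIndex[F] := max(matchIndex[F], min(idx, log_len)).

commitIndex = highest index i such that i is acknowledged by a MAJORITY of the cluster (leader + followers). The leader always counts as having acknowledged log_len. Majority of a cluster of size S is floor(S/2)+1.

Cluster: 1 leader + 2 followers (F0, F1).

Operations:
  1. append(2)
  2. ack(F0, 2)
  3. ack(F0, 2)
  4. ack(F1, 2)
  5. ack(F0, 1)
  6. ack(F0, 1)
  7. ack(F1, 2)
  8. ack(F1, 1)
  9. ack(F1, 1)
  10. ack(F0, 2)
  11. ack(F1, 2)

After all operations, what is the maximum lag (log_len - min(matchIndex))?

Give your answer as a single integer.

Op 1: append 2 -> log_len=2
Op 2: F0 acks idx 2 -> match: F0=2 F1=0; commitIndex=2
Op 3: F0 acks idx 2 -> match: F0=2 F1=0; commitIndex=2
Op 4: F1 acks idx 2 -> match: F0=2 F1=2; commitIndex=2
Op 5: F0 acks idx 1 -> match: F0=2 F1=2; commitIndex=2
Op 6: F0 acks idx 1 -> match: F0=2 F1=2; commitIndex=2
Op 7: F1 acks idx 2 -> match: F0=2 F1=2; commitIndex=2
Op 8: F1 acks idx 1 -> match: F0=2 F1=2; commitIndex=2
Op 9: F1 acks idx 1 -> match: F0=2 F1=2; commitIndex=2
Op 10: F0 acks idx 2 -> match: F0=2 F1=2; commitIndex=2
Op 11: F1 acks idx 2 -> match: F0=2 F1=2; commitIndex=2

Answer: 0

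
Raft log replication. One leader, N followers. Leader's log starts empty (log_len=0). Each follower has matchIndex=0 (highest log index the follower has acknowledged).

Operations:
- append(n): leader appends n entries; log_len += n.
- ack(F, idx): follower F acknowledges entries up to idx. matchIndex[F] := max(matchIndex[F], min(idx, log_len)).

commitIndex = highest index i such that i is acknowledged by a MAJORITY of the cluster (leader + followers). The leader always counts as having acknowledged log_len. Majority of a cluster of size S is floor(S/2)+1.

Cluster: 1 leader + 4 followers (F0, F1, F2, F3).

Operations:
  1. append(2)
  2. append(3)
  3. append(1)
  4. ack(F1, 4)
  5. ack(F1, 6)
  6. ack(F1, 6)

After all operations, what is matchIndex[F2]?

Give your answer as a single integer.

Op 1: append 2 -> log_len=2
Op 2: append 3 -> log_len=5
Op 3: append 1 -> log_len=6
Op 4: F1 acks idx 4 -> match: F0=0 F1=4 F2=0 F3=0; commitIndex=0
Op 5: F1 acks idx 6 -> match: F0=0 F1=6 F2=0 F3=0; commitIndex=0
Op 6: F1 acks idx 6 -> match: F0=0 F1=6 F2=0 F3=0; commitIndex=0

Answer: 0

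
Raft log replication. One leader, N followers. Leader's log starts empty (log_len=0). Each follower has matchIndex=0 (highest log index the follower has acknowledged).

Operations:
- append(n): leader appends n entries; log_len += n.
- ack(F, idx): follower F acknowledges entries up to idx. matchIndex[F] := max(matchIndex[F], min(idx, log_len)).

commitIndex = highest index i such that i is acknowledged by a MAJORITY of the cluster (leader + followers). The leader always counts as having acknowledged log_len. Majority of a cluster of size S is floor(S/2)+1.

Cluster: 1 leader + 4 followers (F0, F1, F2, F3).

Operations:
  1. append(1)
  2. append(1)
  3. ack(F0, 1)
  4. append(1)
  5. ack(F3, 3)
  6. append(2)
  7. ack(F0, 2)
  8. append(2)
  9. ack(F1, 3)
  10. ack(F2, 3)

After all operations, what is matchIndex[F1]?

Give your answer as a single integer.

Op 1: append 1 -> log_len=1
Op 2: append 1 -> log_len=2
Op 3: F0 acks idx 1 -> match: F0=1 F1=0 F2=0 F3=0; commitIndex=0
Op 4: append 1 -> log_len=3
Op 5: F3 acks idx 3 -> match: F0=1 F1=0 F2=0 F3=3; commitIndex=1
Op 6: append 2 -> log_len=5
Op 7: F0 acks idx 2 -> match: F0=2 F1=0 F2=0 F3=3; commitIndex=2
Op 8: append 2 -> log_len=7
Op 9: F1 acks idx 3 -> match: F0=2 F1=3 F2=0 F3=3; commitIndex=3
Op 10: F2 acks idx 3 -> match: F0=2 F1=3 F2=3 F3=3; commitIndex=3

Answer: 3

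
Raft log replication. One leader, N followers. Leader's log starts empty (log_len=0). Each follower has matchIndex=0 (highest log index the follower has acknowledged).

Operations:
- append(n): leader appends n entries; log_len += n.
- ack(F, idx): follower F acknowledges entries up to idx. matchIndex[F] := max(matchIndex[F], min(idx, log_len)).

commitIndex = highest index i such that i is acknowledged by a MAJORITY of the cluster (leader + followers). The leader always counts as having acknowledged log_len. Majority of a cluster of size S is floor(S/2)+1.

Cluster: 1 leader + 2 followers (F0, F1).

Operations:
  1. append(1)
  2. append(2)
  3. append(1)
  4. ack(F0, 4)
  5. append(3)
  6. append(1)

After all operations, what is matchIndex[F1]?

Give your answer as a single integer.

Answer: 0

Derivation:
Op 1: append 1 -> log_len=1
Op 2: append 2 -> log_len=3
Op 3: append 1 -> log_len=4
Op 4: F0 acks idx 4 -> match: F0=4 F1=0; commitIndex=4
Op 5: append 3 -> log_len=7
Op 6: append 1 -> log_len=8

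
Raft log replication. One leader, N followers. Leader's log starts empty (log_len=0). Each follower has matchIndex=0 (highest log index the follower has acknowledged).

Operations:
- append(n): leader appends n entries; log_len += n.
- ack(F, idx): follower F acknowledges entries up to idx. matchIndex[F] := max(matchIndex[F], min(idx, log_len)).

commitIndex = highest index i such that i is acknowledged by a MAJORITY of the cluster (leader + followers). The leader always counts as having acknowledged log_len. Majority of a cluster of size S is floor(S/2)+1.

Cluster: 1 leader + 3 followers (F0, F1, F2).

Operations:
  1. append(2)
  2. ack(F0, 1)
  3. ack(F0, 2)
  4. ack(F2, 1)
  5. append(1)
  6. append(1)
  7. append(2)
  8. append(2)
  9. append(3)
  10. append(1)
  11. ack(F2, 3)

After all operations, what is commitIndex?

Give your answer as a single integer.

Answer: 2

Derivation:
Op 1: append 2 -> log_len=2
Op 2: F0 acks idx 1 -> match: F0=1 F1=0 F2=0; commitIndex=0
Op 3: F0 acks idx 2 -> match: F0=2 F1=0 F2=0; commitIndex=0
Op 4: F2 acks idx 1 -> match: F0=2 F1=0 F2=1; commitIndex=1
Op 5: append 1 -> log_len=3
Op 6: append 1 -> log_len=4
Op 7: append 2 -> log_len=6
Op 8: append 2 -> log_len=8
Op 9: append 3 -> log_len=11
Op 10: append 1 -> log_len=12
Op 11: F2 acks idx 3 -> match: F0=2 F1=0 F2=3; commitIndex=2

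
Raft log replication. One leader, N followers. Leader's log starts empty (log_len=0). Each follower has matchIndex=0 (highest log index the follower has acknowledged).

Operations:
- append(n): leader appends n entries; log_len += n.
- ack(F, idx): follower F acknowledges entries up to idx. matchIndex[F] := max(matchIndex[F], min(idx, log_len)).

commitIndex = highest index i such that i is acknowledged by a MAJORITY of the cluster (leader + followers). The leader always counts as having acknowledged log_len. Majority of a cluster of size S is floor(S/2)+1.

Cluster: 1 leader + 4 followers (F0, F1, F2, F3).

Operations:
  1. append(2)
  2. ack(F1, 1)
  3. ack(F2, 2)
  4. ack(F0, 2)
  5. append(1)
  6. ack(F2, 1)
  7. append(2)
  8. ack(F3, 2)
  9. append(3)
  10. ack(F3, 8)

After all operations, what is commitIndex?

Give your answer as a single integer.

Answer: 2

Derivation:
Op 1: append 2 -> log_len=2
Op 2: F1 acks idx 1 -> match: F0=0 F1=1 F2=0 F3=0; commitIndex=0
Op 3: F2 acks idx 2 -> match: F0=0 F1=1 F2=2 F3=0; commitIndex=1
Op 4: F0 acks idx 2 -> match: F0=2 F1=1 F2=2 F3=0; commitIndex=2
Op 5: append 1 -> log_len=3
Op 6: F2 acks idx 1 -> match: F0=2 F1=1 F2=2 F3=0; commitIndex=2
Op 7: append 2 -> log_len=5
Op 8: F3 acks idx 2 -> match: F0=2 F1=1 F2=2 F3=2; commitIndex=2
Op 9: append 3 -> log_len=8
Op 10: F3 acks idx 8 -> match: F0=2 F1=1 F2=2 F3=8; commitIndex=2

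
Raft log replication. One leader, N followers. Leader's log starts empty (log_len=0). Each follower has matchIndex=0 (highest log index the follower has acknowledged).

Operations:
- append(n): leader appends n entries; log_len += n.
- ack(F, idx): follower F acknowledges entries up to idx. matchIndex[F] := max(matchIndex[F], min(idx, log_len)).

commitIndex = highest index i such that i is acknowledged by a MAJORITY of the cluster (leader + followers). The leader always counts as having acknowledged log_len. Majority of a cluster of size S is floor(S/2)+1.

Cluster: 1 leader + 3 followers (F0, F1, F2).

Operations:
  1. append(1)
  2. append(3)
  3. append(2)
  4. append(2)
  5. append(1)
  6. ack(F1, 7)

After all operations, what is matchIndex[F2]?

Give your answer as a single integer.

Answer: 0

Derivation:
Op 1: append 1 -> log_len=1
Op 2: append 3 -> log_len=4
Op 3: append 2 -> log_len=6
Op 4: append 2 -> log_len=8
Op 5: append 1 -> log_len=9
Op 6: F1 acks idx 7 -> match: F0=0 F1=7 F2=0; commitIndex=0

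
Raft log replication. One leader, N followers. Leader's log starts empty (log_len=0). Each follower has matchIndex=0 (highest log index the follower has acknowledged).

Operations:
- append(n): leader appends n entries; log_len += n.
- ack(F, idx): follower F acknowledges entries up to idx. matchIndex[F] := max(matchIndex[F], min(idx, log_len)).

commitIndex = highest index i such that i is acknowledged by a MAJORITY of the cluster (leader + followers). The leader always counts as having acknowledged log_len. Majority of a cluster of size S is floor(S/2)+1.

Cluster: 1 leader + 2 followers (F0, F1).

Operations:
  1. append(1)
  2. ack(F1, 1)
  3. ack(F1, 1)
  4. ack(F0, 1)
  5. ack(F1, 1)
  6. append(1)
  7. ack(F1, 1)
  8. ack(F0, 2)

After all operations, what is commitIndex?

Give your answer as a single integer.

Op 1: append 1 -> log_len=1
Op 2: F1 acks idx 1 -> match: F0=0 F1=1; commitIndex=1
Op 3: F1 acks idx 1 -> match: F0=0 F1=1; commitIndex=1
Op 4: F0 acks idx 1 -> match: F0=1 F1=1; commitIndex=1
Op 5: F1 acks idx 1 -> match: F0=1 F1=1; commitIndex=1
Op 6: append 1 -> log_len=2
Op 7: F1 acks idx 1 -> match: F0=1 F1=1; commitIndex=1
Op 8: F0 acks idx 2 -> match: F0=2 F1=1; commitIndex=2

Answer: 2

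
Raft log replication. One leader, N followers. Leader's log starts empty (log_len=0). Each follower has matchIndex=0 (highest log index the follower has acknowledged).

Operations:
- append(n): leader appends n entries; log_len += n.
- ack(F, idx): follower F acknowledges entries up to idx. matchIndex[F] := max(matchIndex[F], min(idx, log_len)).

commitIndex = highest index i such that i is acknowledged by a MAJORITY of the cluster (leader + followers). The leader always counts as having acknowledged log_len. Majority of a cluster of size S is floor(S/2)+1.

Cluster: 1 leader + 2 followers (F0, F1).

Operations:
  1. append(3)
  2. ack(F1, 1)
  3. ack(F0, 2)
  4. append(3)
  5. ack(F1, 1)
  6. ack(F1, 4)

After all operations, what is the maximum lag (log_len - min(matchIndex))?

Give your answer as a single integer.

Answer: 4

Derivation:
Op 1: append 3 -> log_len=3
Op 2: F1 acks idx 1 -> match: F0=0 F1=1; commitIndex=1
Op 3: F0 acks idx 2 -> match: F0=2 F1=1; commitIndex=2
Op 4: append 3 -> log_len=6
Op 5: F1 acks idx 1 -> match: F0=2 F1=1; commitIndex=2
Op 6: F1 acks idx 4 -> match: F0=2 F1=4; commitIndex=4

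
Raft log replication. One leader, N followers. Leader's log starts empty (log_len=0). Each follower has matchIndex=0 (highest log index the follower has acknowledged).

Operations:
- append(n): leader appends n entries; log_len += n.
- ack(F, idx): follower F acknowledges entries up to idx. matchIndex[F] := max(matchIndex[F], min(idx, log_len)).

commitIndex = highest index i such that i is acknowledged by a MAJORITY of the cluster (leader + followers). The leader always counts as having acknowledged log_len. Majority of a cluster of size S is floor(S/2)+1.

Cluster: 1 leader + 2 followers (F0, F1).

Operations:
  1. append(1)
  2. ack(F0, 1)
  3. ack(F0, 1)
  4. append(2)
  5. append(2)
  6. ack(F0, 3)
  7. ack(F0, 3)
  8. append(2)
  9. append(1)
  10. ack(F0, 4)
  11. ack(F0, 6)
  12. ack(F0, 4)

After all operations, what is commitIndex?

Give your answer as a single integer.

Answer: 6

Derivation:
Op 1: append 1 -> log_len=1
Op 2: F0 acks idx 1 -> match: F0=1 F1=0; commitIndex=1
Op 3: F0 acks idx 1 -> match: F0=1 F1=0; commitIndex=1
Op 4: append 2 -> log_len=3
Op 5: append 2 -> log_len=5
Op 6: F0 acks idx 3 -> match: F0=3 F1=0; commitIndex=3
Op 7: F0 acks idx 3 -> match: F0=3 F1=0; commitIndex=3
Op 8: append 2 -> log_len=7
Op 9: append 1 -> log_len=8
Op 10: F0 acks idx 4 -> match: F0=4 F1=0; commitIndex=4
Op 11: F0 acks idx 6 -> match: F0=6 F1=0; commitIndex=6
Op 12: F0 acks idx 4 -> match: F0=6 F1=0; commitIndex=6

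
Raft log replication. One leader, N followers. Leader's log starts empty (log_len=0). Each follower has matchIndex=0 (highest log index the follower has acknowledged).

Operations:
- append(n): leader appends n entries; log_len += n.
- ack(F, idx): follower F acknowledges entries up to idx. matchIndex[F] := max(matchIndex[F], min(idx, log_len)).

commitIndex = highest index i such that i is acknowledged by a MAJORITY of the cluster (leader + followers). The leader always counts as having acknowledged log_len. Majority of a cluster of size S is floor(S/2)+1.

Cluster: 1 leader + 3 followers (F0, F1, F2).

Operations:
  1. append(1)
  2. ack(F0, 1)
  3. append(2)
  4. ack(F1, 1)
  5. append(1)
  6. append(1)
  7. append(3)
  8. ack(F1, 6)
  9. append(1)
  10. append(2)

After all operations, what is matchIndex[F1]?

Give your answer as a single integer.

Op 1: append 1 -> log_len=1
Op 2: F0 acks idx 1 -> match: F0=1 F1=0 F2=0; commitIndex=0
Op 3: append 2 -> log_len=3
Op 4: F1 acks idx 1 -> match: F0=1 F1=1 F2=0; commitIndex=1
Op 5: append 1 -> log_len=4
Op 6: append 1 -> log_len=5
Op 7: append 3 -> log_len=8
Op 8: F1 acks idx 6 -> match: F0=1 F1=6 F2=0; commitIndex=1
Op 9: append 1 -> log_len=9
Op 10: append 2 -> log_len=11

Answer: 6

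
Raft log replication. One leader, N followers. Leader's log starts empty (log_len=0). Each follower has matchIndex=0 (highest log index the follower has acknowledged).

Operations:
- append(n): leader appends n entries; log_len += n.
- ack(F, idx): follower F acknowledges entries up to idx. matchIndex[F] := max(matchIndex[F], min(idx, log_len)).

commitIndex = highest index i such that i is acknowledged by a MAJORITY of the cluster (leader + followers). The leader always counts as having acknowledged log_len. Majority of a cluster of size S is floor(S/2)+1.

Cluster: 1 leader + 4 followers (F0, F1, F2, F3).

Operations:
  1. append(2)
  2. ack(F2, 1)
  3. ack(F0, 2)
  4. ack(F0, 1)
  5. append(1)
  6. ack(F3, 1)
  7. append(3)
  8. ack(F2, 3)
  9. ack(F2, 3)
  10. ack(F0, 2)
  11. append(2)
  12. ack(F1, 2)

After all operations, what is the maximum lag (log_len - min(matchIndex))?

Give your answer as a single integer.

Op 1: append 2 -> log_len=2
Op 2: F2 acks idx 1 -> match: F0=0 F1=0 F2=1 F3=0; commitIndex=0
Op 3: F0 acks idx 2 -> match: F0=2 F1=0 F2=1 F3=0; commitIndex=1
Op 4: F0 acks idx 1 -> match: F0=2 F1=0 F2=1 F3=0; commitIndex=1
Op 5: append 1 -> log_len=3
Op 6: F3 acks idx 1 -> match: F0=2 F1=0 F2=1 F3=1; commitIndex=1
Op 7: append 3 -> log_len=6
Op 8: F2 acks idx 3 -> match: F0=2 F1=0 F2=3 F3=1; commitIndex=2
Op 9: F2 acks idx 3 -> match: F0=2 F1=0 F2=3 F3=1; commitIndex=2
Op 10: F0 acks idx 2 -> match: F0=2 F1=0 F2=3 F3=1; commitIndex=2
Op 11: append 2 -> log_len=8
Op 12: F1 acks idx 2 -> match: F0=2 F1=2 F2=3 F3=1; commitIndex=2

Answer: 7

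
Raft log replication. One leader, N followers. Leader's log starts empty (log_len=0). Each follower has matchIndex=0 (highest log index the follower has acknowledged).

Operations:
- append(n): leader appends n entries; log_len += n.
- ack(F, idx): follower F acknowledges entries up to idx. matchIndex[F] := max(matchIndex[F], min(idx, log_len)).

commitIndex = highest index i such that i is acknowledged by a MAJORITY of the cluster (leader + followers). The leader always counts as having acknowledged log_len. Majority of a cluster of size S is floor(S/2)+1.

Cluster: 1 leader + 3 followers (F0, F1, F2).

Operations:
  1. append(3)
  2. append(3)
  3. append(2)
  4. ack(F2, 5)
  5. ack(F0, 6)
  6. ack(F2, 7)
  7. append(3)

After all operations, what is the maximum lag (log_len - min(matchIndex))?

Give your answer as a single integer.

Answer: 11

Derivation:
Op 1: append 3 -> log_len=3
Op 2: append 3 -> log_len=6
Op 3: append 2 -> log_len=8
Op 4: F2 acks idx 5 -> match: F0=0 F1=0 F2=5; commitIndex=0
Op 5: F0 acks idx 6 -> match: F0=6 F1=0 F2=5; commitIndex=5
Op 6: F2 acks idx 7 -> match: F0=6 F1=0 F2=7; commitIndex=6
Op 7: append 3 -> log_len=11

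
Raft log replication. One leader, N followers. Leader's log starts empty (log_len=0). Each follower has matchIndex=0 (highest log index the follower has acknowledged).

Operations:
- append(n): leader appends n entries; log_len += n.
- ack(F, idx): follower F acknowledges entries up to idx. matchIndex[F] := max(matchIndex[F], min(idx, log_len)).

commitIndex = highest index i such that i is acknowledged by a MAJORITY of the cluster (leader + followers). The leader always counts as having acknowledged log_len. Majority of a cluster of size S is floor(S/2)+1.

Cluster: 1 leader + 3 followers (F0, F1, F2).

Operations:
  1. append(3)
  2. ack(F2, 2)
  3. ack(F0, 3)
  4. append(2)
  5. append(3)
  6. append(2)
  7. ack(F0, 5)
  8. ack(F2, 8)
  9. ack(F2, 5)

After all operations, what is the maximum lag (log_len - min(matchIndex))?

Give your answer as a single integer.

Answer: 10

Derivation:
Op 1: append 3 -> log_len=3
Op 2: F2 acks idx 2 -> match: F0=0 F1=0 F2=2; commitIndex=0
Op 3: F0 acks idx 3 -> match: F0=3 F1=0 F2=2; commitIndex=2
Op 4: append 2 -> log_len=5
Op 5: append 3 -> log_len=8
Op 6: append 2 -> log_len=10
Op 7: F0 acks idx 5 -> match: F0=5 F1=0 F2=2; commitIndex=2
Op 8: F2 acks idx 8 -> match: F0=5 F1=0 F2=8; commitIndex=5
Op 9: F2 acks idx 5 -> match: F0=5 F1=0 F2=8; commitIndex=5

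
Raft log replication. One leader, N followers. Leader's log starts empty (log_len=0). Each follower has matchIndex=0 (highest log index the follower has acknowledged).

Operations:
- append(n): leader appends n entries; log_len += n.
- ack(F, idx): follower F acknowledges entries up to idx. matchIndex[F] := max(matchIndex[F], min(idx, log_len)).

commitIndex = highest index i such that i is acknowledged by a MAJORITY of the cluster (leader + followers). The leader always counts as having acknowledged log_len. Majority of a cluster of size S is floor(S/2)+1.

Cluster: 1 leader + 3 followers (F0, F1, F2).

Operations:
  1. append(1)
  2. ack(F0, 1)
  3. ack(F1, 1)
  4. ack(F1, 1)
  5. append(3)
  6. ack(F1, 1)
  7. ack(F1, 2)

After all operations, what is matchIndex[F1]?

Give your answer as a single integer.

Answer: 2

Derivation:
Op 1: append 1 -> log_len=1
Op 2: F0 acks idx 1 -> match: F0=1 F1=0 F2=0; commitIndex=0
Op 3: F1 acks idx 1 -> match: F0=1 F1=1 F2=0; commitIndex=1
Op 4: F1 acks idx 1 -> match: F0=1 F1=1 F2=0; commitIndex=1
Op 5: append 3 -> log_len=4
Op 6: F1 acks idx 1 -> match: F0=1 F1=1 F2=0; commitIndex=1
Op 7: F1 acks idx 2 -> match: F0=1 F1=2 F2=0; commitIndex=1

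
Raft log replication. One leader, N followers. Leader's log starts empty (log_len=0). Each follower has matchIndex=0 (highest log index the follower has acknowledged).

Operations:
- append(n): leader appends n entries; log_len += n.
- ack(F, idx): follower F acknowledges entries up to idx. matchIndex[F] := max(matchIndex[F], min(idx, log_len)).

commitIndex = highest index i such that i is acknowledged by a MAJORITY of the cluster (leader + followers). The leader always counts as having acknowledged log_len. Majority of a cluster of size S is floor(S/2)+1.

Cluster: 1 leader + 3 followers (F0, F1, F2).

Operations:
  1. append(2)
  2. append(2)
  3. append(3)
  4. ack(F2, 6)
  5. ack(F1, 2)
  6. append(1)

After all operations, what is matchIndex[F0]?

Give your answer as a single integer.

Answer: 0

Derivation:
Op 1: append 2 -> log_len=2
Op 2: append 2 -> log_len=4
Op 3: append 3 -> log_len=7
Op 4: F2 acks idx 6 -> match: F0=0 F1=0 F2=6; commitIndex=0
Op 5: F1 acks idx 2 -> match: F0=0 F1=2 F2=6; commitIndex=2
Op 6: append 1 -> log_len=8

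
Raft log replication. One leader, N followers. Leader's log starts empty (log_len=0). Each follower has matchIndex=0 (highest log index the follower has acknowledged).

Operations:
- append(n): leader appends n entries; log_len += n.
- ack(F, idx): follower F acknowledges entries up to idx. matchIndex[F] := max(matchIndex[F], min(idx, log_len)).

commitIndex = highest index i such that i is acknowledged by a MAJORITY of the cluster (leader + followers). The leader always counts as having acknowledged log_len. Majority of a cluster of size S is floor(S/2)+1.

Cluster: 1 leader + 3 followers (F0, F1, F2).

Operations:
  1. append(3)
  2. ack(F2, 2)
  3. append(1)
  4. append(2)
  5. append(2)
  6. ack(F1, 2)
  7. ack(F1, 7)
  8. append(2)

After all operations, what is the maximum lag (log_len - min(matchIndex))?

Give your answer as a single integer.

Op 1: append 3 -> log_len=3
Op 2: F2 acks idx 2 -> match: F0=0 F1=0 F2=2; commitIndex=0
Op 3: append 1 -> log_len=4
Op 4: append 2 -> log_len=6
Op 5: append 2 -> log_len=8
Op 6: F1 acks idx 2 -> match: F0=0 F1=2 F2=2; commitIndex=2
Op 7: F1 acks idx 7 -> match: F0=0 F1=7 F2=2; commitIndex=2
Op 8: append 2 -> log_len=10

Answer: 10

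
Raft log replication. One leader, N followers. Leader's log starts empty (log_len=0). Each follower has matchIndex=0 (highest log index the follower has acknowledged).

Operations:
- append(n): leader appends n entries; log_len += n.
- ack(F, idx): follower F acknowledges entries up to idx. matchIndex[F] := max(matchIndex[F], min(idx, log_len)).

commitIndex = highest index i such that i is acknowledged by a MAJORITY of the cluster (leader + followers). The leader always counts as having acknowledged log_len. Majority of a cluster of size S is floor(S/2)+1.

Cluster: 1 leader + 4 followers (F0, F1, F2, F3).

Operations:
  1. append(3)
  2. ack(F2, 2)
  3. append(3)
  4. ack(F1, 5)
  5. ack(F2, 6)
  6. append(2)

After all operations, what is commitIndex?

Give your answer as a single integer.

Answer: 5

Derivation:
Op 1: append 3 -> log_len=3
Op 2: F2 acks idx 2 -> match: F0=0 F1=0 F2=2 F3=0; commitIndex=0
Op 3: append 3 -> log_len=6
Op 4: F1 acks idx 5 -> match: F0=0 F1=5 F2=2 F3=0; commitIndex=2
Op 5: F2 acks idx 6 -> match: F0=0 F1=5 F2=6 F3=0; commitIndex=5
Op 6: append 2 -> log_len=8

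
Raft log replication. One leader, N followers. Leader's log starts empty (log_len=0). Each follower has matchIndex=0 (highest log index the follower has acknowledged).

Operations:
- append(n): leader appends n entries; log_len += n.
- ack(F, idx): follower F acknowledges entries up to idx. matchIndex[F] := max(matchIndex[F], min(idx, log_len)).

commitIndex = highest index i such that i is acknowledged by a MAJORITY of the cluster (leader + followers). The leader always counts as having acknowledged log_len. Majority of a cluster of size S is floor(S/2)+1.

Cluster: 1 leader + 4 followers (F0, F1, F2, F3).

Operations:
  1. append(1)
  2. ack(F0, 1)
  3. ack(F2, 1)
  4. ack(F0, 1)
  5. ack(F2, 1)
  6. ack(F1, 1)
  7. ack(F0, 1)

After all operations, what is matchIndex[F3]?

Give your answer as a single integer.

Answer: 0

Derivation:
Op 1: append 1 -> log_len=1
Op 2: F0 acks idx 1 -> match: F0=1 F1=0 F2=0 F3=0; commitIndex=0
Op 3: F2 acks idx 1 -> match: F0=1 F1=0 F2=1 F3=0; commitIndex=1
Op 4: F0 acks idx 1 -> match: F0=1 F1=0 F2=1 F3=0; commitIndex=1
Op 5: F2 acks idx 1 -> match: F0=1 F1=0 F2=1 F3=0; commitIndex=1
Op 6: F1 acks idx 1 -> match: F0=1 F1=1 F2=1 F3=0; commitIndex=1
Op 7: F0 acks idx 1 -> match: F0=1 F1=1 F2=1 F3=0; commitIndex=1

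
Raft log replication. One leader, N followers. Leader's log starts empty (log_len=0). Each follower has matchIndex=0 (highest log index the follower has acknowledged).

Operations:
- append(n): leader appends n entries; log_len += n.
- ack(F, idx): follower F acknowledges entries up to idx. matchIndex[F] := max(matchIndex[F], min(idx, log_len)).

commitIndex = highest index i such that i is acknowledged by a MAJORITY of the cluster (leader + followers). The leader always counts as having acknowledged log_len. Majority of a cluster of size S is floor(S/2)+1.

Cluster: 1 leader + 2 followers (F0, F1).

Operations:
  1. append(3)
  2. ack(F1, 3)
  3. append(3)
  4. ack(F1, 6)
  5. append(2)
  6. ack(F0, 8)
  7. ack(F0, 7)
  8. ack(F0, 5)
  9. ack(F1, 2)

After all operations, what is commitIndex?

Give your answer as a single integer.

Answer: 8

Derivation:
Op 1: append 3 -> log_len=3
Op 2: F1 acks idx 3 -> match: F0=0 F1=3; commitIndex=3
Op 3: append 3 -> log_len=6
Op 4: F1 acks idx 6 -> match: F0=0 F1=6; commitIndex=6
Op 5: append 2 -> log_len=8
Op 6: F0 acks idx 8 -> match: F0=8 F1=6; commitIndex=8
Op 7: F0 acks idx 7 -> match: F0=8 F1=6; commitIndex=8
Op 8: F0 acks idx 5 -> match: F0=8 F1=6; commitIndex=8
Op 9: F1 acks idx 2 -> match: F0=8 F1=6; commitIndex=8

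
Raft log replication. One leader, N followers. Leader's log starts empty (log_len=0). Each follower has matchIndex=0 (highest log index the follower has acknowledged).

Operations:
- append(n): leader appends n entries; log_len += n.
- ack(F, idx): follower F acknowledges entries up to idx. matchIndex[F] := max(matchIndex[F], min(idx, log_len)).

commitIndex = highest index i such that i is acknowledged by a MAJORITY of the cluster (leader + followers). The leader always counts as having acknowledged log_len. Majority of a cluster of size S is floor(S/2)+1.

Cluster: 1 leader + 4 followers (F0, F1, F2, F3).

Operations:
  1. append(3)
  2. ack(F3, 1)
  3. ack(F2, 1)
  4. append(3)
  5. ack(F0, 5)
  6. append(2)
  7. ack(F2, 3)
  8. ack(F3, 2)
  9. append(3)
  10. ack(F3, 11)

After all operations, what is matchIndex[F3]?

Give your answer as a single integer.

Op 1: append 3 -> log_len=3
Op 2: F3 acks idx 1 -> match: F0=0 F1=0 F2=0 F3=1; commitIndex=0
Op 3: F2 acks idx 1 -> match: F0=0 F1=0 F2=1 F3=1; commitIndex=1
Op 4: append 3 -> log_len=6
Op 5: F0 acks idx 5 -> match: F0=5 F1=0 F2=1 F3=1; commitIndex=1
Op 6: append 2 -> log_len=8
Op 7: F2 acks idx 3 -> match: F0=5 F1=0 F2=3 F3=1; commitIndex=3
Op 8: F3 acks idx 2 -> match: F0=5 F1=0 F2=3 F3=2; commitIndex=3
Op 9: append 3 -> log_len=11
Op 10: F3 acks idx 11 -> match: F0=5 F1=0 F2=3 F3=11; commitIndex=5

Answer: 11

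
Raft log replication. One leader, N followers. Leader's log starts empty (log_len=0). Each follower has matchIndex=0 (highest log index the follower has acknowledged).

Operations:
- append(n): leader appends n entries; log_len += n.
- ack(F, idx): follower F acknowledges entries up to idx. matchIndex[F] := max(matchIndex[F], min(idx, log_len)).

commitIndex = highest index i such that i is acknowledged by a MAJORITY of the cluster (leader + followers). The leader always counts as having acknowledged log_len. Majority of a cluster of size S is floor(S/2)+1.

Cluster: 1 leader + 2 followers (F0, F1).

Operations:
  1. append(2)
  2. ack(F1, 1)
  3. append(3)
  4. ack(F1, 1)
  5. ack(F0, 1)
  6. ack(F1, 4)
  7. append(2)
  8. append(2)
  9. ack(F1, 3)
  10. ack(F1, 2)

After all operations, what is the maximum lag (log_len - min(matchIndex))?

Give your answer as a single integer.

Op 1: append 2 -> log_len=2
Op 2: F1 acks idx 1 -> match: F0=0 F1=1; commitIndex=1
Op 3: append 3 -> log_len=5
Op 4: F1 acks idx 1 -> match: F0=0 F1=1; commitIndex=1
Op 5: F0 acks idx 1 -> match: F0=1 F1=1; commitIndex=1
Op 6: F1 acks idx 4 -> match: F0=1 F1=4; commitIndex=4
Op 7: append 2 -> log_len=7
Op 8: append 2 -> log_len=9
Op 9: F1 acks idx 3 -> match: F0=1 F1=4; commitIndex=4
Op 10: F1 acks idx 2 -> match: F0=1 F1=4; commitIndex=4

Answer: 8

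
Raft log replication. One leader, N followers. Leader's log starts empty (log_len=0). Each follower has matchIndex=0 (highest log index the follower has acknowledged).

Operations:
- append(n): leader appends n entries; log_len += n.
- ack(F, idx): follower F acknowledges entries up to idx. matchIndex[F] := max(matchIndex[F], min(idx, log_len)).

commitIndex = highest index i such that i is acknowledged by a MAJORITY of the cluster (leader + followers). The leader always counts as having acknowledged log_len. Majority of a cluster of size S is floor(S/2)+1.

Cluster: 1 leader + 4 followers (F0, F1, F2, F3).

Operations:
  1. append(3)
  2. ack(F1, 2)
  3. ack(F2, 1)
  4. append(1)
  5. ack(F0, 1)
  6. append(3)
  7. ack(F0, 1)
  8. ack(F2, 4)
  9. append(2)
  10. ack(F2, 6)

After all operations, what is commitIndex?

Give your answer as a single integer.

Answer: 2

Derivation:
Op 1: append 3 -> log_len=3
Op 2: F1 acks idx 2 -> match: F0=0 F1=2 F2=0 F3=0; commitIndex=0
Op 3: F2 acks idx 1 -> match: F0=0 F1=2 F2=1 F3=0; commitIndex=1
Op 4: append 1 -> log_len=4
Op 5: F0 acks idx 1 -> match: F0=1 F1=2 F2=1 F3=0; commitIndex=1
Op 6: append 3 -> log_len=7
Op 7: F0 acks idx 1 -> match: F0=1 F1=2 F2=1 F3=0; commitIndex=1
Op 8: F2 acks idx 4 -> match: F0=1 F1=2 F2=4 F3=0; commitIndex=2
Op 9: append 2 -> log_len=9
Op 10: F2 acks idx 6 -> match: F0=1 F1=2 F2=6 F3=0; commitIndex=2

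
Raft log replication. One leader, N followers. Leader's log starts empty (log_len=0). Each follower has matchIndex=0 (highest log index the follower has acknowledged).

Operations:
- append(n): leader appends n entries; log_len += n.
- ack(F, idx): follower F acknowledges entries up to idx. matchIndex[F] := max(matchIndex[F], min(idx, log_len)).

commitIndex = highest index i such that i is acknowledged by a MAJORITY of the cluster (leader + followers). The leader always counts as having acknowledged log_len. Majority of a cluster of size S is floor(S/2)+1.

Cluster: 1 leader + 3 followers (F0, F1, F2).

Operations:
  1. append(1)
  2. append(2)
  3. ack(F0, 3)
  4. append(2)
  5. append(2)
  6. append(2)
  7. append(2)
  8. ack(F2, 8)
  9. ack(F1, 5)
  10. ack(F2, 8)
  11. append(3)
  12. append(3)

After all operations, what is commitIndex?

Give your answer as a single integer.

Op 1: append 1 -> log_len=1
Op 2: append 2 -> log_len=3
Op 3: F0 acks idx 3 -> match: F0=3 F1=0 F2=0; commitIndex=0
Op 4: append 2 -> log_len=5
Op 5: append 2 -> log_len=7
Op 6: append 2 -> log_len=9
Op 7: append 2 -> log_len=11
Op 8: F2 acks idx 8 -> match: F0=3 F1=0 F2=8; commitIndex=3
Op 9: F1 acks idx 5 -> match: F0=3 F1=5 F2=8; commitIndex=5
Op 10: F2 acks idx 8 -> match: F0=3 F1=5 F2=8; commitIndex=5
Op 11: append 3 -> log_len=14
Op 12: append 3 -> log_len=17

Answer: 5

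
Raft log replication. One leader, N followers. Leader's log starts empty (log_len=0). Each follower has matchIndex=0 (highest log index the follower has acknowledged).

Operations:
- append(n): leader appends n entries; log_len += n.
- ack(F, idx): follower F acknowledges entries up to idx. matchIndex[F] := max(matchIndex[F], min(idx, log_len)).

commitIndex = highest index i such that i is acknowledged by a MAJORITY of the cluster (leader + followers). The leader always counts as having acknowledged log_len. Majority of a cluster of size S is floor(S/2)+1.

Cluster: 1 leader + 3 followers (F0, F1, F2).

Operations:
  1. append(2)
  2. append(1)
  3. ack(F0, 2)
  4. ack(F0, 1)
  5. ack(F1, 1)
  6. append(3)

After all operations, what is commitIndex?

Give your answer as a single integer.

Op 1: append 2 -> log_len=2
Op 2: append 1 -> log_len=3
Op 3: F0 acks idx 2 -> match: F0=2 F1=0 F2=0; commitIndex=0
Op 4: F0 acks idx 1 -> match: F0=2 F1=0 F2=0; commitIndex=0
Op 5: F1 acks idx 1 -> match: F0=2 F1=1 F2=0; commitIndex=1
Op 6: append 3 -> log_len=6

Answer: 1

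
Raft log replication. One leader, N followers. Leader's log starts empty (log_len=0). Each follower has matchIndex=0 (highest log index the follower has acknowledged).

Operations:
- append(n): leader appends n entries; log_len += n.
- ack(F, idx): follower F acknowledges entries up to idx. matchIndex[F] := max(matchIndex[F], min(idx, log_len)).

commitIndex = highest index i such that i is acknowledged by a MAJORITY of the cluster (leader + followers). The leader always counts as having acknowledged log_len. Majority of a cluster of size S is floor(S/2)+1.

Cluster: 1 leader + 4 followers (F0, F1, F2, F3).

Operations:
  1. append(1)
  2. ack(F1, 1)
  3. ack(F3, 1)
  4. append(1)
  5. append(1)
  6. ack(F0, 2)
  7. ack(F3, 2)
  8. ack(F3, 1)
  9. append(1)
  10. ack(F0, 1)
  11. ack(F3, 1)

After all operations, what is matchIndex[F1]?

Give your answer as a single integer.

Answer: 1

Derivation:
Op 1: append 1 -> log_len=1
Op 2: F1 acks idx 1 -> match: F0=0 F1=1 F2=0 F3=0; commitIndex=0
Op 3: F3 acks idx 1 -> match: F0=0 F1=1 F2=0 F3=1; commitIndex=1
Op 4: append 1 -> log_len=2
Op 5: append 1 -> log_len=3
Op 6: F0 acks idx 2 -> match: F0=2 F1=1 F2=0 F3=1; commitIndex=1
Op 7: F3 acks idx 2 -> match: F0=2 F1=1 F2=0 F3=2; commitIndex=2
Op 8: F3 acks idx 1 -> match: F0=2 F1=1 F2=0 F3=2; commitIndex=2
Op 9: append 1 -> log_len=4
Op 10: F0 acks idx 1 -> match: F0=2 F1=1 F2=0 F3=2; commitIndex=2
Op 11: F3 acks idx 1 -> match: F0=2 F1=1 F2=0 F3=2; commitIndex=2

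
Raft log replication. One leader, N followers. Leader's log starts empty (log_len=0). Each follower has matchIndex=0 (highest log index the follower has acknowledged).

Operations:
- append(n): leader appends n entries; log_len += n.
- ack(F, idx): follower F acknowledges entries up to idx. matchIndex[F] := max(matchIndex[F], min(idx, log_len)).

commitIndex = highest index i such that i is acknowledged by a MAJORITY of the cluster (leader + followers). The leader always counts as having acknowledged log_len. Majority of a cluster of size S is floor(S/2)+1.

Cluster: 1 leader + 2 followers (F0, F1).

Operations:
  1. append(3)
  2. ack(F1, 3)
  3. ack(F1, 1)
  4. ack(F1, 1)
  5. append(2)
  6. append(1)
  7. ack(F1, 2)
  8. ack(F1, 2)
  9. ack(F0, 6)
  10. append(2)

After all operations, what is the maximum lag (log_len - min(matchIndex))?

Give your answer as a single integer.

Op 1: append 3 -> log_len=3
Op 2: F1 acks idx 3 -> match: F0=0 F1=3; commitIndex=3
Op 3: F1 acks idx 1 -> match: F0=0 F1=3; commitIndex=3
Op 4: F1 acks idx 1 -> match: F0=0 F1=3; commitIndex=3
Op 5: append 2 -> log_len=5
Op 6: append 1 -> log_len=6
Op 7: F1 acks idx 2 -> match: F0=0 F1=3; commitIndex=3
Op 8: F1 acks idx 2 -> match: F0=0 F1=3; commitIndex=3
Op 9: F0 acks idx 6 -> match: F0=6 F1=3; commitIndex=6
Op 10: append 2 -> log_len=8

Answer: 5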